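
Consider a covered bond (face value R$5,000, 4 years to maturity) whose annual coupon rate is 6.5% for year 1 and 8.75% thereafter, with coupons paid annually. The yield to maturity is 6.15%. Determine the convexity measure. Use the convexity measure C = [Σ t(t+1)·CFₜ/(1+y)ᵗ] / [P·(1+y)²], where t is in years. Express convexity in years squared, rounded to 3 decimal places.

15.445

With y = 0.0615:
  t   CF        PV=CF/(1+0.0615)^t    t·PV        t(t+1)·PV
  1       325.00       306.1705       306.1705         612.3410
  2       437.50       388.2738       776.5476       2,329.6427
  3       437.50       365.7784     1,097.3352       4,389.3409
  4     5,437.50     4,282.7160    17,130.8640      85,654.3200
  Σ                  5,342.9387    19,310.9173      92,985.6445
P = 5,342.9387.
Convexity = Σ t(t+1)·PV / [P·(1+y)²] = 92,985.6445 / (5,342.9387 × 1.126782) = 15.44528.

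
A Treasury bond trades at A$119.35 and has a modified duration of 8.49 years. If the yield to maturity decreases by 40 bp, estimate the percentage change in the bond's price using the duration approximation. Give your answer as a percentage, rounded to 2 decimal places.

+3.40%

Duration approximation: ΔP/P ≈ -D_mod · Δy = -8.49 × (-0.004) = +0.033960.
As a percentage: +3.3960%.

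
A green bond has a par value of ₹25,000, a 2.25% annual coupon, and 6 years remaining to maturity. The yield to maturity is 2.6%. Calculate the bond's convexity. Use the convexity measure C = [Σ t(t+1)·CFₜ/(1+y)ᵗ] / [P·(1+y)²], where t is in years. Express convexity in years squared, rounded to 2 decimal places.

With y = 0.026:
  t   CF        PV=CF/(1+0.026)^t    t·PV        t(t+1)·PV
  1       562.50       548.2456       548.2456       1,096.4912
  2       562.50       534.3525     1,068.7049       3,206.1147
  3       562.50       520.8114     1,562.4341       6,249.7363
  4       562.50       507.6134     2,030.4536      10,152.2681
  5       562.50       494.7499     2,473.7495      14,842.4973
  6    25,562.50    21,913.8740   131,483.2441     920,382.7090
  Σ                 24,519.6468   139,166.8319     955,929.8166
P = 24,519.6468.
Convexity = Σ t(t+1)·PV / [P·(1+y)²] = 955,929.8166 / (24,519.6468 × 1.052676) = 37.03540.

37.04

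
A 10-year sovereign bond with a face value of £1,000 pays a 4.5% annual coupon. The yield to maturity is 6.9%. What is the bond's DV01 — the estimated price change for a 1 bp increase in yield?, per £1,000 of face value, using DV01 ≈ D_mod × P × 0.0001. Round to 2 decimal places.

£0.63

Periodic yield y = 0.069.
  t   CF        PV=CF/(1+0.069)^t    t·PV
  1        45.00        42.0954        42.0954
  2        45.00        39.3783        78.7566
  3        45.00        36.8366       110.5098
  4        45.00        34.4589       137.8357
  5        45.00        32.2347       161.1736
  6        45.00        30.1541       180.9246
  7        45.00        28.2078       197.4543
  8        45.00        26.3871       211.0964
  9        45.00        24.6839       222.1548
  10    1,045.00       536.2153     5,362.1535
  Σ                    830.6521     6,704.1547
P = 830.6521; D_Mac = 8.07095 yrs; D_mod = 7.55000 yrs.
DV01 ≈ 7.55000 × 830.6521 × 0.0001 = 0.627143.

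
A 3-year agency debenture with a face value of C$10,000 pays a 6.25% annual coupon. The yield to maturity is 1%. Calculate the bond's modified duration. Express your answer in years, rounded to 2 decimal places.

2.81 years

Periodic yield y = 0.01. First find Macaulay duration:
  t   CF        PV=CF/(1+0.01)^t    t·PV
  1       625.00       618.8119       618.8119
  2       625.00       612.6850     1,225.3701
  3    10,625.00    10,312.5203    30,937.5610
  Σ                 11,544.0172    32,781.7429
P = 11,544.0172; Macaulay duration = 32,781.7429 / 11,544.0172 = 2.83972 years.
Modified duration = D_Mac / (1 + y) = 2.83972 / 1.01 = 2.81160 years.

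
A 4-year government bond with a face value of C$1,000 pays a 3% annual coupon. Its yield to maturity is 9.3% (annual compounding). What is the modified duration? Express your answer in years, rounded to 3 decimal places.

Periodic yield y = 0.093. First find Macaulay duration:
  t   CF        PV=CF/(1+0.093)^t    t·PV
  1        30.00        27.4474        27.4474
  2        30.00        25.1120        50.2240
  3        30.00        22.9753        68.9258
  4     1,030.00       721.6998     2,886.7991
  Σ                    797.2344     3,033.3963
P = 797.2344; Macaulay duration = 3,033.3963 / 797.2344 = 3.80490 years.
Modified duration = D_Mac / (1 + y) = 3.80490 / 1.093 = 3.48115 years.

3.481 years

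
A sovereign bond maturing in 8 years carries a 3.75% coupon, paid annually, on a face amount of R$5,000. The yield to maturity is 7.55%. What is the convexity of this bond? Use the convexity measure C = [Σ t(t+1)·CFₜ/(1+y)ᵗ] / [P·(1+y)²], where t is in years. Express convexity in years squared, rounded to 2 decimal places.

With y = 0.0755:
  t   CF        PV=CF/(1+0.0755)^t    t·PV        t(t+1)·PV
  1       187.50       174.3375       174.3375         348.6750
  2       187.50       162.0990       324.1981         972.5942
  3       187.50       150.7197       452.1591       1,808.6364
  4       187.50       140.1392       560.5568       2,802.7839
  5       187.50       130.3014       651.5072       3,909.0430
  6       187.50       121.1543       726.9257       5,088.4800
  7       187.50       112.6493       788.5449       6,308.3589
  8     5,187.50     2,897.8426    23,182.7408     208,644.6669
  Σ                  3,889.2430    26,860.9700     229,883.2385
P = 3,889.2430.
Convexity = Σ t(t+1)·PV / [P·(1+y)²] = 229,883.2385 / (3,889.2430 × 1.156700) = 51.10006.

51.10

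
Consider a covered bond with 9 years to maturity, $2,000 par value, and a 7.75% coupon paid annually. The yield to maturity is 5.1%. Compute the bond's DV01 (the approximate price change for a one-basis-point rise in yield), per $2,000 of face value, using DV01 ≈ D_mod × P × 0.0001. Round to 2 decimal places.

Periodic yield y = 0.051.
  t   CF        PV=CF/(1+0.051)^t    t·PV
  1       155.00       147.4786       147.4786
  2       155.00       140.3222       280.6443
  3       155.00       133.5130       400.5390
  4       155.00       127.0343       508.1370
  5       155.00       120.8699       604.3494
  6       155.00       115.0047       690.0279
  7       155.00       109.4240       765.9682
  8       155.00       104.1142       832.9136
  9     2,155.00     1,377.2819    12,395.5368
  Σ                  2,375.0426    16,625.5949
P = 2,375.0426; D_Mac = 7.00012 yrs; D_mod = 6.66044 yrs.
DV01 ≈ 6.66044 × 2,375.0426 × 0.0001 = 1.581883.

$1.58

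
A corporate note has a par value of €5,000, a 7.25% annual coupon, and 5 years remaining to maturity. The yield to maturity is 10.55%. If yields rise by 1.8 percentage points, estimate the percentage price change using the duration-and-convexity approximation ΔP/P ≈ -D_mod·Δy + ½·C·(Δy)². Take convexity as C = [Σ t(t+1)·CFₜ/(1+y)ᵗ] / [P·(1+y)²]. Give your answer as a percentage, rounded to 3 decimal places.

-6.707%

With y = 0.1055:
  t   CF        PV=CF/(1+0.1055)^t    t·PV        t(t+1)·PV
  1       362.50       327.9059       327.9059         655.8118
  2       362.50       296.6132       593.2265       1,779.6794
  3       362.50       268.3069       804.9206       3,219.6823
  4       362.50       242.7018       970.8073       4,854.0363
  5     5,362.50     3,247.6825    16,238.4127      97,430.4762
  Σ                  4,383.2104    18,935.2729     107,939.6860
P = 4,383.2104; D_Mac = 4.31996 yrs; D_mod = 3.90769 yrs; C = 20.14983.
Duration effect: -3.90769 × (+0.018) = -0.070338
Convexity effect: 0.5 × 20.14983 × (0.018)² = +0.0032643
ΔP/P ≈ -0.070338 + 0.0032643 = -0.067074 = -6.7074%.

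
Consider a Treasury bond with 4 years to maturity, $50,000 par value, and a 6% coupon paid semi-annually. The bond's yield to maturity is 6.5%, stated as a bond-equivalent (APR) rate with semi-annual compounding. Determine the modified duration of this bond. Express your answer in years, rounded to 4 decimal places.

Periodic yield y = 0.0325. First find Macaulay duration:
  t   CF        PV=CF/(1+0.0325)^t    t·PV
  1     1,500.00     1,452.7845     1,452.7845
  2     1,500.00     1,407.0552     2,814.1104
  3     1,500.00     1,362.7653     4,088.2960
  4     1,500.00     1,319.8696     5,279.4783
  5     1,500.00     1,278.3240     6,391.6202
  6     1,500.00     1,238.0862     7,428.5174
  7     1,500.00     1,199.1150     8,393.8050
  8    51,500.00    39,873.7192   318,989.7538
  Σ                 49,131.7191   354,838.3657
P = 49,131.7191; Macaulay duration = 354,838.3657 / 49,131.7191 = 7.22219 half-year periods = 3.61109 years.
Modified duration = D_Mac / (1 + y) = 3.61109 / 1.0325 = 3.49743 years.

3.4974 years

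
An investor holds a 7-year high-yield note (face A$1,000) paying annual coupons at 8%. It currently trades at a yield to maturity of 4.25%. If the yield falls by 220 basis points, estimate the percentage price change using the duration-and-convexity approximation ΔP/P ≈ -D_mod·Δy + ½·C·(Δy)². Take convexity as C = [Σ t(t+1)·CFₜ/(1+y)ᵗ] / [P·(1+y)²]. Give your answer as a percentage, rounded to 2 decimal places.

With y = 0.0425:
  t   CF        PV=CF/(1+0.0425)^t    t·PV        t(t+1)·PV
  1        80.00        76.7386        76.7386         153.4772
  2        80.00        73.6102       147.2204         441.6611
  3        80.00        70.6093       211.8278         847.3114
  4        80.00        67.7307       270.9229       1,354.6145
  5        80.00        64.9695       324.8476       1,949.0856
  6        80.00        62.3209       373.9253       2,617.4771
  7     1,080.00       807.0330     5,649.2312      45,193.8497
  Σ                  1,223.0122     7,054.7138      52,557.4767
P = 1,223.0122; D_Mac = 5.76831 yrs; D_mod = 5.53315 yrs; C = 39.54136.
Duration effect: -5.53315 × (-0.022) = +0.121729
Convexity effect: 0.5 × 39.54136 × (-0.022)² = +0.0095690
ΔP/P ≈ +0.121729 + 0.0095690 = +0.131298 = +13.1298%.

+13.13%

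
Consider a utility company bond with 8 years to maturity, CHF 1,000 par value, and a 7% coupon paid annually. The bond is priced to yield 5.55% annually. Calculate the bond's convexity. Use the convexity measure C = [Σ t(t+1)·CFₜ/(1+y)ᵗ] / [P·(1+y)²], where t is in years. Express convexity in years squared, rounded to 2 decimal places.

With y = 0.0555:
  t   CF        PV=CF/(1+0.0555)^t    t·PV        t(t+1)·PV
  1        70.00        66.3193        66.3193         132.6386
  2        70.00        62.8321       125.6642         376.9926
  3        70.00        59.5283       178.5848         714.3393
  4        70.00        56.3982       225.5927       1,127.9636
  5        70.00        53.4327       267.1633       1,602.9800
  6        70.00        50.6231       303.7385       2,126.1696
  7        70.00        47.9612       335.7287       2,685.8293
  8     1,070.00       694.5730     5,556.5837      50,009.2536
  Σ                  1,091.6678     7,059.3753      58,776.1666
P = 1,091.6678.
Convexity = Σ t(t+1)·PV / [P·(1+y)²] = 58,776.1666 / (1,091.6678 × 1.114080) = 48.32749.

48.33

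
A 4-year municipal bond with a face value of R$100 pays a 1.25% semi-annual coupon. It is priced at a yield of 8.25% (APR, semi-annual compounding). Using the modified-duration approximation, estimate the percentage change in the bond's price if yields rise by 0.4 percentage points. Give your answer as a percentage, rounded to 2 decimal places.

Periodic yield y = 0.04125. Modified duration first:
  t   CF        PV=CF/(1+0.04125)^t    t·PV
  1        0.625         0.6002         0.6002
  2        0.625         0.5765         1.1529
  3        0.625         0.5536         1.6609
  4        0.625         0.5317         2.1268
  5        0.625         0.5106         2.5531
  6        0.625         0.4904         2.9424
  7        0.625         0.4710         3.2968
  8      100.625        72.8225       582.5803
  Σ                     76.5565       596.9134
P = 76.5565; D_Mac = 7.79703 half-year periods = 3.89851 yrs; D_mod = 3.89851/(1+0.04125) = 3.74407 yrs.
ΔP/P ≈ -D_mod · Δy = -3.74407 × (+0.004) = -0.014976 = -1.4976%.

-1.50%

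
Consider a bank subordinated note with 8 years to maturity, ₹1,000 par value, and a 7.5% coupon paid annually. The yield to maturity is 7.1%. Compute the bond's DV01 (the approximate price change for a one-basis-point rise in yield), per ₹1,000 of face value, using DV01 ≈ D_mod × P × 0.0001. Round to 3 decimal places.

₹0.604

Periodic yield y = 0.071.
  t   CF        PV=CF/(1+0.071)^t    t·PV
  1        75.00        70.0280        70.0280
  2        75.00        65.3856       130.7713
  3        75.00        61.0510       183.1530
  4        75.00        57.0037       228.0150
  5        75.00        53.2248       266.1239
  6        75.00        49.6963       298.1781
  7        75.00        46.4018       324.8127
  8     1,075.00       621.0016     4,968.0126
  Σ                  1,023.7929     6,469.0945
P = 1,023.7929; D_Mac = 6.31875 yrs; D_mod = 5.89986 yrs.
DV01 ≈ 5.89986 × 1,023.7929 × 0.0001 = 0.604024.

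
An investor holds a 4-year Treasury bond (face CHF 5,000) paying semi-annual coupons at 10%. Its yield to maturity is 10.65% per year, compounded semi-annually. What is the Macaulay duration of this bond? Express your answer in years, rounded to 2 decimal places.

3.39 years

Periodic yield y = 0.05325. Discount each cash flow and weight by its period:
  t   CF        PV=CF/(1+0.05325)^t    t·PV
  1       250.00       237.3606       237.3606
  2       250.00       225.3601       450.7202
  3       250.00       213.9664       641.8992
  4       250.00       203.1487       812.5950
  5       250.00       192.8780       964.3899
  6       250.00       183.1265     1,098.7590
  7       250.00       173.8680     1,217.0762
  8     5,250.00     3,466.6306    27,733.0445
  Σ                  4,896.3389    33,155.8446
Price P = Σ PV = 4,896.3389.
Macaulay duration = Σ(t·PV) / P = 33,155.8446 / 4,896.3389 = 6.77156 half-year periods.
In years: 6.77156 / 2 = 3.38578 years.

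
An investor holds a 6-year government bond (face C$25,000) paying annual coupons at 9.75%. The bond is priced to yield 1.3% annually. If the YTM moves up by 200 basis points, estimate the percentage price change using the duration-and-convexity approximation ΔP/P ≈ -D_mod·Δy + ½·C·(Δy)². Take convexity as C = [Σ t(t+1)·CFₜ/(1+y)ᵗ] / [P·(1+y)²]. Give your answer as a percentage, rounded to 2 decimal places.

With y = 0.013:
  t   CF        PV=CF/(1+0.013)^t    t·PV        t(t+1)·PV
  1     2,437.50     2,406.2192     2,406.2192       4,812.4383
  2     2,437.50     2,375.3397     4,750.6795      14,252.0384
  3     2,437.50     2,344.8566     7,034.5698      28,138.2792
  4     2,437.50     2,314.7647     9,259.0586      46,295.2932
  5     2,437.50     2,285.0589    11,425.2945      68,551.7668
  6    27,437.50    25,391.4712   152,348.8274   1,066,441.7916
  Σ                 37,117.7103   187,224.6489   1,228,491.6074
P = 37,117.7103; D_Mac = 5.04408 yrs; D_mod = 4.97935 yrs; C = 32.25315.
Duration effect: -4.97935 × (+0.02) = -0.099587
Convexity effect: 0.5 × 32.25315 × (0.02)² = +0.0064506
ΔP/P ≈ -0.099587 + 0.0064506 = -0.093136 = -9.3136%.

-9.31%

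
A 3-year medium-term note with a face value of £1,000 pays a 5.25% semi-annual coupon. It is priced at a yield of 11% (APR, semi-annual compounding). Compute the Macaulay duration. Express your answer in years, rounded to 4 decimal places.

2.7967 years

Periodic yield y = 0.055. Discount each cash flow and weight by its period:
  t   CF        PV=CF/(1+0.055)^t    t·PV
  1        26.25        24.8815        24.8815
  2        26.25        23.5844        47.1688
  3        26.25        22.3549        67.0646
  4        26.25        21.1894        84.7578
  5        26.25        20.0848       100.4239
  6     1,026.25       744.2835     4,465.7012
  Σ                    856.3785     4,789.9977
Price P = Σ PV = 856.3785.
Macaulay duration = Σ(t·PV) / P = 4,789.9977 / 856.3785 = 5.59332 half-year periods.
In years: 5.59332 / 2 = 2.79666 years.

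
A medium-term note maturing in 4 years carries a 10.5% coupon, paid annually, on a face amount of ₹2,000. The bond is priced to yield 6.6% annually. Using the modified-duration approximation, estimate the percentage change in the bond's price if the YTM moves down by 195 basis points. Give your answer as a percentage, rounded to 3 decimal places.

+6.402%

Periodic yield y = 0.066. Modified duration first:
  t   CF        PV=CF/(1+0.066)^t    t·PV
  1       210.00       196.9981       196.9981
  2       210.00       184.8012       369.6025
  3       210.00       173.3595       520.0785
  4     2,210.00     1,711.4470     6,845.7880
  Σ                  2,266.6059     7,932.4672
P = 2,266.6059; D_Mac = 3.49971 yrs; D_mod = 3.49971/(1+0.066) = 3.28303 yrs.
ΔP/P ≈ -D_mod · Δy = -3.28303 × (-0.0195) = +0.064019 = +6.4019%.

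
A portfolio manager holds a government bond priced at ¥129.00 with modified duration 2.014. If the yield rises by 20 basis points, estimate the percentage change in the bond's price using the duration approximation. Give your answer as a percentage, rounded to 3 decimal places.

-0.403%

Duration approximation: ΔP/P ≈ -D_mod · Δy = -2.014 × (+0.002) = -0.004028.
As a percentage: -0.4028%.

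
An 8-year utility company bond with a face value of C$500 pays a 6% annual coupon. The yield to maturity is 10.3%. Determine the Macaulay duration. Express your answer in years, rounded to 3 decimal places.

6.358 years

Periodic yield y = 0.103. Discount each cash flow and weight by its year:
  t   CF        PV=CF/(1+0.103)^t    t·PV
  1        30.00        27.1985        27.1985
  2        30.00        24.6587        49.3174
  3        30.00        22.3560        67.0681
  4        30.00        20.2684        81.0736
  5        30.00        18.3757        91.8785
  6        30.00        16.6597        99.9584
  7        30.00        15.1040       105.7282
  8       530.00       241.9200     1,935.3600
  Σ                    386.5411     2,457.5826
Price P = Σ PV = 386.5411.
Macaulay duration = Σ(t·PV) / P = 2,457.5826 / 386.5411 = 6.35788 years.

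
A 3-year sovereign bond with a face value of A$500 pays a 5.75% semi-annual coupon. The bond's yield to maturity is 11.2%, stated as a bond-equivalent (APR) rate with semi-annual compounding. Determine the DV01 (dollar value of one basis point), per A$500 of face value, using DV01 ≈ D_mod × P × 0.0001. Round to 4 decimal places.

Periodic yield y = 0.056.
  t   CF        PV=CF/(1+0.056)^t    t·PV
  1       14.375        13.6127        13.6127
  2       14.375        12.8908        25.7816
  3       14.375        12.2072        36.6216
  4       14.375        11.5598        46.2394
  5       14.375        10.9468        54.7341
  6      514.375       370.9337     2,225.6025
  Σ                    432.1511     2,402.5919
P = 432.1511; D_Mac = 5.55961 half-year periods = 2.77981 yrs; D_mod = 2.63239 yrs.
DV01 ≈ 2.63239 × 432.1511 × 0.0001 = 0.113759.

A$0.1138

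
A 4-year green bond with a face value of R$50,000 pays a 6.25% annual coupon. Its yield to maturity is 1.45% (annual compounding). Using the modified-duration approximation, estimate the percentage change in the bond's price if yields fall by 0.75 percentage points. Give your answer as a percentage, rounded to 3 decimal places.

Periodic yield y = 0.0145. Modified duration first:
  t   CF        PV=CF/(1+0.0145)^t    t·PV
  1     3,125.00     3,080.3351     3,080.3351
  2     3,125.00     3,036.3087     6,072.6173
  3     3,125.00     2,992.9114     8,978.7343
  4    53,125.00    50,152.2865   200,609.1459
  Σ                 59,261.8417   218,740.8327
P = 59,261.8417; D_Mac = 3.69109 yrs; D_mod = 3.69109/(1+0.0145) = 3.63833 yrs.
ΔP/P ≈ -D_mod · Δy = -3.63833 × (-0.0075) = +0.027288 = +2.7288%.

+2.729%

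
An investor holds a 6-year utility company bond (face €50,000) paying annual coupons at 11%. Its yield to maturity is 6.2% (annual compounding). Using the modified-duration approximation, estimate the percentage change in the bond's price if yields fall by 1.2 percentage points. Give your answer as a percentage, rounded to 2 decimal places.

Periodic yield y = 0.062. Modified duration first:
  t   CF        PV=CF/(1+0.062)^t    t·PV
  1     5,500.00     5,178.9077     5,178.9077
  2     5,500.00     4,876.5609     9,753.1219
  3     5,500.00     4,591.8653    13,775.5959
  4     5,500.00     4,323.7903    17,295.1612
  5     5,500.00     4,071.3656    20,356.8281
  6    55,500.00    38,685.2923   232,111.7538
  Σ                 61,727.7822   298,471.3686
P = 61,727.7822; D_Mac = 4.83528 yrs; D_mod = 4.83528/(1+0.062) = 4.55300 yrs.
ΔP/P ≈ -D_mod · Δy = -4.55300 × (-0.012) = +0.054636 = +5.4636%.

+5.46%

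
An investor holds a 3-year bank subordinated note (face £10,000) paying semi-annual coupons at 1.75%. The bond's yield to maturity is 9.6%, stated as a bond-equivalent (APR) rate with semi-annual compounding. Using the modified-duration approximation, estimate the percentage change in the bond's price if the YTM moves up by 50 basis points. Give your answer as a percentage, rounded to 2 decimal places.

-1.40%

Periodic yield y = 0.048. Modified duration first:
  t   CF        PV=CF/(1+0.048)^t    t·PV
  1        87.50        83.4924        83.4924
  2        87.50        79.6683       159.3366
  3        87.50        76.0194       228.0581
  4        87.50        72.5376       290.1502
  5        87.50        69.2152       346.0761
  6    10,087.50     7,614.0522    45,684.3134
  Σ                  7,994.9850    46,791.4268
P = 7,994.9850; D_Mac = 5.85260 half-year periods = 2.92630 yrs; D_mod = 2.92630/(1+0.048) = 2.79227 yrs.
ΔP/P ≈ -D_mod · Δy = -2.79227 × (+0.005) = -0.013961 = -1.3961%.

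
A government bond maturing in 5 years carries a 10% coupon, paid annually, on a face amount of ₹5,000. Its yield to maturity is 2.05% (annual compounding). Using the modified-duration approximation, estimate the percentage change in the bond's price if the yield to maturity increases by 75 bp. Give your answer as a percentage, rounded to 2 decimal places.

Periodic yield y = 0.0205. Modified duration first:
  t   CF        PV=CF/(1+0.0205)^t    t·PV
  1       500.00       489.9559       489.9559
  2       500.00       480.1136       960.2272
  3       500.00       470.4690     1,411.4069
  4       500.00       461.0181     1,844.0724
  5     5,500.00     4,969.3278    24,846.6389
  Σ                  6,870.8843    29,552.3012
P = 6,870.8843; D_Mac = 4.30109 yrs; D_mod = 4.30109/(1+0.0205) = 4.21469 yrs.
ΔP/P ≈ -D_mod · Δy = -4.21469 × (+0.0075) = -0.031610 = -3.1610%.

-3.16%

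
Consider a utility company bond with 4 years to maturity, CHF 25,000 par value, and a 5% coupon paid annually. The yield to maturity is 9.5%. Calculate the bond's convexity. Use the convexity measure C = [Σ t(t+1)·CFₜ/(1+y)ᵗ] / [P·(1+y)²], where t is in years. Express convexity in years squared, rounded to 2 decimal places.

15.01

With y = 0.095:
  t   CF        PV=CF/(1+0.095)^t    t·PV        t(t+1)·PV
  1     1,250.00     1,141.5525     1,141.5525       2,283.1050
  2     1,250.00     1,042.5137     2,085.0274       6,255.0823
  3     1,250.00       952.0673     2,856.2019      11,424.8078
  4    26,250.00    18,258.8252    73,035.3008     365,176.5041
  Σ                 21,394.9587    79,118.0827     385,139.4991
P = 21,394.9587.
Convexity = Σ t(t+1)·PV / [P·(1+y)²] = 385,139.4991 / (21,394.9587 × 1.199025) = 15.01338.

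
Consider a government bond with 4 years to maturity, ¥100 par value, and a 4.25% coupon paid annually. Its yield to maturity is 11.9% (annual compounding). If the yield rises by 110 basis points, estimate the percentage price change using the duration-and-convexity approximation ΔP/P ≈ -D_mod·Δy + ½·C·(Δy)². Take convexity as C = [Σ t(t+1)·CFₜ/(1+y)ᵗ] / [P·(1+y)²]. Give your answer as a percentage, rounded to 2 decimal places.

-3.57%

With y = 0.119:
  t   CF        PV=CF/(1+0.119)^t    t·PV        t(t+1)·PV
  1         4.25         3.7980         3.7980           7.5961
  2         4.25         3.3941         6.7883          20.3648
  3         4.25         3.0332         9.0996          36.3982
  4       104.25        66.4899       265.9596       1,329.7981
  Σ                     76.7153       285.6455       1,394.1572
P = 76.7153; D_Mac = 3.72345 yrs; D_mod = 3.32748 yrs; C = 14.51342.
Duration effect: -3.32748 × (+0.011) = -0.036602
Convexity effect: 0.5 × 14.51342 × (0.011)² = +0.0008781
ΔP/P ≈ -0.036602 + 0.0008781 = -0.035724 = -3.5724%.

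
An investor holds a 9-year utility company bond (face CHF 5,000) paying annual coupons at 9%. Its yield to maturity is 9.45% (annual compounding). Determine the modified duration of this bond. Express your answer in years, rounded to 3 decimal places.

Periodic yield y = 0.0945. First find Macaulay duration:
  t   CF        PV=CF/(1+0.0945)^t    t·PV
  1       450.00       411.1466       411.1466
  2       450.00       375.6479       751.2958
  3       450.00       343.2142     1,029.6425
  4       450.00       313.5808     1,254.3232
  5       450.00       286.5060     1,432.5299
  6       450.00       261.7688     1,570.6129
  7       450.00       239.1675     1,674.1725
  8       450.00       218.5176     1,748.1407
  9     5,450.00     2,417.9906    21,761.9154
  Σ                  4,867.5400    31,633.7795
P = 4,867.5400; Macaulay duration = 31,633.7795 / 4,867.5400 = 6.49893 years.
Modified duration = D_Mac / (1 + y) = 6.49893 / 1.0945 = 5.93780 years.

5.938 years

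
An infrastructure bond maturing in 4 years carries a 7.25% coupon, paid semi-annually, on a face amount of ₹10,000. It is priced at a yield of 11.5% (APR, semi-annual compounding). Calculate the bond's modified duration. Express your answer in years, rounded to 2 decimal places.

Periodic yield y = 0.0575. First find Macaulay duration:
  t   CF        PV=CF/(1+0.0575)^t    t·PV
  1       362.50       342.7896       342.7896
  2       362.50       324.1509       648.3018
  3       362.50       306.5257       919.5771
  4       362.50       289.8588     1,159.4352
  5       362.50       274.0982     1,370.4908
  6       362.50       259.1945     1,555.1669
  7       362.50       245.1012     1,715.7082
  8    10,362.50     6,625.5439    53,004.3511
  Σ                  8,667.2627    60,715.8208
P = 8,667.2627; Macaulay duration = 60,715.8208 / 8,667.2627 = 7.00519 half-year periods = 3.50259 years.
Modified duration = D_Mac / (1 + y) = 3.50259 / 1.0575 = 3.31215 years.

3.31 years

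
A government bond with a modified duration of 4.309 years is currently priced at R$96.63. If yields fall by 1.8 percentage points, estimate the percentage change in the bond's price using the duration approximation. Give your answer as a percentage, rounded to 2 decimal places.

+7.76%

Duration approximation: ΔP/P ≈ -D_mod · Δy = -4.309 × (-0.018) = +0.077562.
As a percentage: +7.7562%.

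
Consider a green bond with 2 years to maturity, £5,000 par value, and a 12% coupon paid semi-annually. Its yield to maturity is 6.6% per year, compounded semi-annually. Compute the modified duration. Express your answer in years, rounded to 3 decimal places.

Periodic yield y = 0.033. First find Macaulay duration:
  t   CF        PV=CF/(1+0.033)^t    t·PV
  1       300.00       290.4163       290.4163
  2       300.00       281.1387       562.2774
  3       300.00       272.1575       816.4725
  4     5,300.00     4,654.5166    18,618.0664
  Σ                  5,498.2290    20,287.2325
P = 5,498.2290; Macaulay duration = 20,287.2325 / 5,498.2290 = 3.68978 half-year periods = 1.84489 years.
Modified duration = D_Mac / (1 + y) = 1.84489 / 1.033 = 1.78595 years.

1.786 years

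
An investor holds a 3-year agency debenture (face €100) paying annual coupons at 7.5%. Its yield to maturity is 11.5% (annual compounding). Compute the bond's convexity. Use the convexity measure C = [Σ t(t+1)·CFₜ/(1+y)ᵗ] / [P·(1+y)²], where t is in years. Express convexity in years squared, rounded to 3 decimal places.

8.731

With y = 0.115:
  t   CF        PV=CF/(1+0.115)^t    t·PV        t(t+1)·PV
  1         7.50         6.7265         6.7265          13.4529
  2         7.50         6.0327        12.0654          36.1962
  3       107.50        77.5504       232.6511         930.6044
  Σ                     90.3095       251.4430         980.2535
P = 90.3095.
Convexity = Σ t(t+1)·PV / [P·(1+y)²] = 980.2535 / (90.3095 × 1.243225) = 8.73082.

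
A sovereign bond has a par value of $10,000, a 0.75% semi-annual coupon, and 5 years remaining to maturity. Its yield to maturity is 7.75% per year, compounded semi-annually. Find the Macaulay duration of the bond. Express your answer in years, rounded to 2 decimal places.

Periodic yield y = 0.03875. Discount each cash flow and weight by its period:
  t   CF        PV=CF/(1+0.03875)^t    t·PV
  1        37.50        36.1011        36.1011
  2        37.50        34.7544        69.5087
  3        37.50        33.4579       100.3736
  4        37.50        32.2097       128.8389
  5        37.50        31.0082       155.0408
  6        37.50        29.8514       179.1085
  7        37.50        28.7378       201.1648
  8        37.50        27.6658       221.3263
  9        37.50        26.6337       239.7035
  10   10,037.50     6,863.0188    68,630.1883
  Σ                  7,143.4388    69,961.3546
Price P = Σ PV = 7,143.4388.
Macaulay duration = Σ(t·PV) / P = 69,961.3546 / 7,143.4388 = 9.79379 half-year periods.
In years: 9.79379 / 2 = 4.89690 years.

4.90 years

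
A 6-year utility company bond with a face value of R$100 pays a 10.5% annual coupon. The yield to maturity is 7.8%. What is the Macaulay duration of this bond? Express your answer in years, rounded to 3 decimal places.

4.821 years

Periodic yield y = 0.078. Discount each cash flow and weight by its year:
  t   CF        PV=CF/(1+0.078)^t    t·PV
  1        10.50         9.7403         9.7403
  2        10.50         9.0355        18.0710
  3        10.50         8.3817        25.1452
  4        10.50         7.7752        31.1010
  5        10.50         7.2127        36.0633
  6       110.50        70.4125       422.4750
  Σ                    112.5579       542.5956
Price P = Σ PV = 112.5579.
Macaulay duration = Σ(t·PV) / P = 542.5956 / 112.5579 = 4.82059 years.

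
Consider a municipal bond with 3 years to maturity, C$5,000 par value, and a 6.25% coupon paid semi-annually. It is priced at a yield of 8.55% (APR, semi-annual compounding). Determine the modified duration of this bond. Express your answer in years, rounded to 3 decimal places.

2.660 years

Periodic yield y = 0.04275. First find Macaulay duration:
  t   CF        PV=CF/(1+0.04275)^t    t·PV
  1       156.25       149.8442       149.8442
  2       156.25       143.7009       287.4019
  3       156.25       137.8096       413.4288
  4       156.25       132.1598       528.6390
  5       156.25       126.7416       633.7078
  6     5,156.25     4,011.0010    24,066.0063
  Σ                  4,701.2571    26,079.0279
P = 4,701.2571; Macaulay duration = 26,079.0279 / 4,701.2571 = 5.54725 half-year periods = 2.77362 years.
Modified duration = D_Mac / (1 + y) = 2.77362 / 1.04275 = 2.65991 years.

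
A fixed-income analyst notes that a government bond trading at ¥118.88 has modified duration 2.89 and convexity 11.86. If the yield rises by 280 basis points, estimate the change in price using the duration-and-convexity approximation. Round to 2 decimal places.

Duration effect: -D_mod·Δy = -2.89 × (+0.028) = -0.080920
Convexity effect: ½·C·(Δy)² = 0.5 × 11.86 × (0.028)² = +0.00464912
ΔP/P ≈ -0.080920 + 0.00464912 = -0.07627088
ΔP ≈ 118.88 × (-0.07627088) = -9.0670822144.

-¥9.07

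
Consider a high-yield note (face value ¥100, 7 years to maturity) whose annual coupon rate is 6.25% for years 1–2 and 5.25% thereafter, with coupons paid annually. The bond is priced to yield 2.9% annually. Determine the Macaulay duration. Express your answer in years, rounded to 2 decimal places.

Periodic yield y = 0.029. Discount each cash flow and weight by its year:
  t   CF        PV=CF/(1+0.029)^t    t·PV
  1         6.25         6.0739         6.0739
  2         6.25         5.9027        11.8054
  3         5.25         4.8185        14.4555
  4         5.25         4.6827        18.7309
  5         5.25         4.5507        22.7537
  6         5.25         4.4225        26.5350
  7       105.25        86.1617       603.1322
  Σ                    116.6127       703.4865
Price P = Σ PV = 116.6127.
Macaulay duration = Σ(t·PV) / P = 703.4865 / 116.6127 = 6.03267 years.

6.03 years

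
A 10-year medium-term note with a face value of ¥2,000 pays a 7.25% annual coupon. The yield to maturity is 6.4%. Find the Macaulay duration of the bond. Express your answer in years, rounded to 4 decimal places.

Periodic yield y = 0.064. Discount each cash flow and weight by its year:
  t   CF        PV=CF/(1+0.064)^t    t·PV
  1       145.00       136.2782       136.2782
  2       145.00       128.0810       256.1620
  3       145.00       120.3769       361.1307
  4       145.00       113.1362       452.5447
  5       145.00       106.3310       531.6550
  6       145.00        99.9351       599.6109
  7       145.00        93.9240       657.4680
  8       145.00        88.2744       706.1955
  9       145.00        82.9647       746.6823
  10    2,145.00     1,153.4825    11,534.8252
  Σ                  2,122.7841    15,982.5525
Price P = Σ PV = 2,122.7841.
Macaulay duration = Σ(t·PV) / P = 15,982.5525 / 2,122.7841 = 7.52905 years.

7.5291 years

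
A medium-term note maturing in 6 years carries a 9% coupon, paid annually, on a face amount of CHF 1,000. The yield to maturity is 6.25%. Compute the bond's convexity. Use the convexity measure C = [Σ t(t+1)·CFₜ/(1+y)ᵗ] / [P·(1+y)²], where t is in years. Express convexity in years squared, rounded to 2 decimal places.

28.72

With y = 0.0625:
  t   CF        PV=CF/(1+0.0625)^t    t·PV        t(t+1)·PV
  1        90.00        84.7059        84.7059         169.4118
  2        90.00        79.7232       159.4464         478.3391
  3        90.00        75.0336       225.1008         900.4030
  4        90.00        70.6198       282.4794       1,412.3969
  5        90.00        66.4657       332.3287       1,993.9721
  6     1,090.00       757.6225     4,545.7350      31,820.1451
  Σ                  1,134.1707     5,629.7961      36,774.6680
P = 1,134.1707.
Convexity = Σ t(t+1)·PV / [P·(1+y)²] = 36,774.6680 / (1,134.1707 × 1.128906) = 28.72185.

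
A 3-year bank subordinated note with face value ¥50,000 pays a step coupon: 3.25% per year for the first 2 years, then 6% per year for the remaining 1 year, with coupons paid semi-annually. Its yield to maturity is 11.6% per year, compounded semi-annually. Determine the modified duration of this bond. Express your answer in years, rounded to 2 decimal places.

2.71 years

Periodic yield y = 0.058. First find Macaulay duration:
  t   CF        PV=CF/(1+0.058)^t    t·PV
  1       812.50       767.9584       767.9584
  2       812.50       725.8586     1,451.7172
  3       812.50       686.0667     2,058.2002
  4       812.50       648.4563     2,593.8251
  5     1,500.00     1,131.5218     5,657.6089
  6    51,500.00    36,719.2010   220,315.2062
  Σ                 40,679.0629   232,844.5161
P = 40,679.0629; Macaulay duration = 232,844.5161 / 40,679.0629 = 5.72394 half-year periods = 2.86197 years.
Modified duration = D_Mac / (1 + y) = 2.86197 / 1.058 = 2.70508 years.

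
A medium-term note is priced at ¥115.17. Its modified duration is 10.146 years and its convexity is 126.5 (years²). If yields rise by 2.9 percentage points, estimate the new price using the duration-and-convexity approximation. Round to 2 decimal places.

Duration effect: -D_mod·Δy = -10.146 × (+0.029) = -0.294234
Convexity effect: ½·C·(Δy)² = 0.5 × 126.5 × (0.029)² = +0.05319325
ΔP/P ≈ -0.294234 + 0.05319325 = -0.24104075
New price ≈ 115.17 × (1 - 0.24104075) = 87.4093368225.

¥87.41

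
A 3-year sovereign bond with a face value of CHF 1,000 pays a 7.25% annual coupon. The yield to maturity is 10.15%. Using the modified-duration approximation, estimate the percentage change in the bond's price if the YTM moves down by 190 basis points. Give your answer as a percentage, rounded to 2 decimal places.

+4.82%

Periodic yield y = 0.1015. Modified duration first:
  t   CF        PV=CF/(1+0.1015)^t    t·PV
  1        72.50        65.8193        65.8193
  2        72.50        59.7543       119.5086
  3     1,072.50       802.4977     2,407.4931
  Σ                    928.0713     2,592.8210
P = 928.0713; D_Mac = 2.79377 yrs; D_mod = 2.79377/(1+0.1015) = 2.53634 yrs.
ΔP/P ≈ -D_mod · Δy = -2.53634 × (-0.019) = +0.048190 = +4.8190%.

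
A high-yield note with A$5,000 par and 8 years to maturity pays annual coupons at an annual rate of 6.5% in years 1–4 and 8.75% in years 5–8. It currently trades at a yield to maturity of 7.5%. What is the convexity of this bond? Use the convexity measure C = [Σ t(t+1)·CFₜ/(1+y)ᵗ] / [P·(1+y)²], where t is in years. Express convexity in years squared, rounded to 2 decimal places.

With y = 0.075:
  t   CF        PV=CF/(1+0.075)^t    t·PV        t(t+1)·PV
  1       325.00       302.3256       302.3256         604.6512
  2       325.00       281.2331       562.4662       1,687.3986
  3       325.00       261.6122       784.8366       3,139.3462
  4       325.00       243.3602       973.4407       4,867.2034
  5       437.50       304.7444     1,523.7220       9,142.3320
  6       437.50       283.4832     1,700.8990      11,906.2929
  7       437.50       263.7053     1,845.9369      14,767.4951
  8     5,437.50     3,048.8184    24,390.5472     219,514.9244
  Σ                  4,989.2823    32,084.1741     265,629.6438
P = 4,989.2823.
Convexity = Σ t(t+1)·PV / [P·(1+y)²] = 265,629.6438 / (4,989.2823 × 1.155625) = 46.07035.

46.07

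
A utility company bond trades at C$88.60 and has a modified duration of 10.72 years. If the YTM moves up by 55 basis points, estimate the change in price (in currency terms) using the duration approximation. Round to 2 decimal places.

-C$5.22

Duration approximation: ΔP/P ≈ -D_mod · Δy = -10.72 × (+0.0055) = -0.058960.
ΔP ≈ 88.60 × (-0.058960) = -5.223856.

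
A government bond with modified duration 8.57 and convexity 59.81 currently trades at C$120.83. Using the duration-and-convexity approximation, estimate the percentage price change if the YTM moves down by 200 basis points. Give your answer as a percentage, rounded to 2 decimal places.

+18.34%

Duration effect: -D_mod·Δy = -8.57 × (-0.02) = +0.171400
Convexity effect: ½·C·(Δy)² = 0.5 × 59.81 × (-0.02)² = +0.0119620
ΔP/P ≈ +0.171400 + 0.0119620 = +0.183362
= +18.3362%.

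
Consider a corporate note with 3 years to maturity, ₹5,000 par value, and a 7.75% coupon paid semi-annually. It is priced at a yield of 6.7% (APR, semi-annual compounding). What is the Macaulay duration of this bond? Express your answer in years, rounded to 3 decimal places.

Periodic yield y = 0.0335. Discount each cash flow and weight by its period:
  t   CF        PV=CF/(1+0.0335)^t    t·PV
  1       193.75       187.4698       187.4698
  2       193.75       181.3931       362.7862
  3       193.75       175.5134       526.5402
  4       193.75       169.8243       679.2971
  5       193.75       164.3196       821.5979
  6     5,193.75     4,262.0462    25,572.2773
  Σ                  5,140.5663    28,149.9685
Price P = Σ PV = 5,140.5663.
Macaulay duration = Σ(t·PV) / P = 28,149.9685 / 5,140.5663 = 5.47604 half-year periods.
In years: 5.47604 / 2 = 2.73802 years.

2.738 years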